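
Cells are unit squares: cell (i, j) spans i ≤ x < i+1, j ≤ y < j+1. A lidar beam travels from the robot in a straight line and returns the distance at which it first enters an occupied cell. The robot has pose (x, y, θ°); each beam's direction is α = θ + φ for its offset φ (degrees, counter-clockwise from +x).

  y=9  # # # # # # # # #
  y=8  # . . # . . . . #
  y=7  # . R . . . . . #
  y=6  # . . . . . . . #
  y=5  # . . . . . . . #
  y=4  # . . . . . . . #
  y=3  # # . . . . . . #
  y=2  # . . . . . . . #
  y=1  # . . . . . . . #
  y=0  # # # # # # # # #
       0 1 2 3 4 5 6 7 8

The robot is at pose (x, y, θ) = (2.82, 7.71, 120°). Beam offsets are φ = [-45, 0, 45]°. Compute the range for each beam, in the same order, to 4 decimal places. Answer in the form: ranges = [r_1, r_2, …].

beam 1: φ=-45°, α=75°
  d=(0.2588,0.9659)  start (2,7)  tX=0.6955 tY=0.3002  stride 1/|dx|=3.8637 1/|dy|=1.0353
    cross y-line → (2,8), t=0.3002
    cross x-line → (3,8), t=0.6955 (wall)
  → r_1 = 0.6955
beam 2: φ=0°, α=120°
  d=(-0.5000,0.8660)  start (2,7)  tX=1.6400 tY=0.3349  stride 1/|dx|=2.0000 1/|dy|=1.1547
    cross y-line → (2,8), t=0.3349
    cross y-line → (2,9), t=1.4896 (wall)
  → r_2 = 1.4896
beam 3: φ=45°, α=165°
  d=(-0.9659,0.2588)  start (2,7)  tX=0.8489 tY=1.1205  stride 1/|dx|=1.0353 1/|dy|=3.8637
    cross x-line → (1,7), t=0.8489
    cross y-line → (1,8), t=1.1205
    cross x-line → (0,8), t=1.8842 (wall)
  → r_3 = 1.8842

ranges = [0.6955, 1.4896, 1.8842]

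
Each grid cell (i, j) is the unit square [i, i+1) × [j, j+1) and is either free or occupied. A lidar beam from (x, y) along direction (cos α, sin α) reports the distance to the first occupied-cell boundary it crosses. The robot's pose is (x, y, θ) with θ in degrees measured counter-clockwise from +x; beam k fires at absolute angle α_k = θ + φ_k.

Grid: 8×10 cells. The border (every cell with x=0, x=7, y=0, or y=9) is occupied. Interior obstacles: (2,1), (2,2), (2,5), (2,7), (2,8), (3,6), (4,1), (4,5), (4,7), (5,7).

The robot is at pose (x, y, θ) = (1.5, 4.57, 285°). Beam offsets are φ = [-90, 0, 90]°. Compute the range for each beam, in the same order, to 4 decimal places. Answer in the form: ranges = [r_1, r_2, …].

ranges = [0.5176, 1.9319, 2.5882]

beam 1: φ=-90°, α=195°
  cosα=-0.9659 sinα=-0.2588 | (1,4) | tMaxX 0.5176 tMaxY 2.2023 | tΔX 1.0353 tΔY 3.8637
    t=0.5176 [x] (0,4) — stop
  → r_1 = 0.5176
beam 2: φ=0°, α=285°
  cosα=0.2588 sinα=-0.9659 | (1,4) | tMaxX 1.9319 tMaxY 0.5901 | tΔX 3.8637 tΔY 1.0353
    t=0.5901 [y] (1,3)
    t=1.6254 [y] (1,2)
    t=1.9319 [x] (2,2) — stop
  → r_2 = 1.9319
beam 3: φ=90°, α=15°
  cosα=0.9659 sinα=0.2588 | (1,4) | tMaxX 0.5176 tMaxY 1.6614 | tΔX 1.0353 tΔY 3.8637
    t=0.5176 [x] (2,4)
    t=1.5529 [x] (3,4)
    t=1.6614 [y] (3,5)
    t=2.5882 [x] (4,5) — stop
  → r_3 = 2.5882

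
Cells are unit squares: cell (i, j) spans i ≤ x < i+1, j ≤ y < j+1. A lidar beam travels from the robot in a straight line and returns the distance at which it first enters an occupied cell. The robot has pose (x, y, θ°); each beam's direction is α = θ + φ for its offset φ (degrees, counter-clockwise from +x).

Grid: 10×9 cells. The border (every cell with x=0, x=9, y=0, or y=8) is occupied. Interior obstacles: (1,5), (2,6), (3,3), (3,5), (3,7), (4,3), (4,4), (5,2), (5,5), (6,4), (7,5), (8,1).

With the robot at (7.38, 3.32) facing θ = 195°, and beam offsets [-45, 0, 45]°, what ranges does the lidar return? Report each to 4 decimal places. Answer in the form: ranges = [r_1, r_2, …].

beam 1: φ=-45°, α=150°
  d=(-0.8660,0.5000)  start (7,3)  tX=0.4388 tY=1.3600  stride 1/|dx|=1.1547 1/|dy|=2.0000
    cross x-line → (6,3), t=0.4388
    cross y-line → (6,4), t=1.3600 (wall)
  → r_1 = 1.3600
beam 2: φ=0°, α=195°
  d=(-0.9659,-0.2588)  start (7,3)  tX=0.3934 tY=1.2364  stride 1/|dx|=1.0353 1/|dy|=3.8637
    cross x-line → (6,3), t=0.3934
    cross y-line → (6,2), t=1.2364
    cross x-line → (5,2), t=1.4287 (wall)
  → r_2 = 1.4287
beam 3: φ=45°, α=240°
  d=(-0.5000,-0.8660)  start (7,3)  tX=0.7600 tY=0.3695  stride 1/|dx|=2.0000 1/|dy|=1.1547
    cross y-line → (7,2), t=0.3695
    cross x-line → (6,2), t=0.7600
    cross y-line → (6,1), t=1.5242
    cross y-line → (6,0), t=2.6789 (wall)
  → r_3 = 2.6789

ranges = [1.3600, 1.4287, 2.6789]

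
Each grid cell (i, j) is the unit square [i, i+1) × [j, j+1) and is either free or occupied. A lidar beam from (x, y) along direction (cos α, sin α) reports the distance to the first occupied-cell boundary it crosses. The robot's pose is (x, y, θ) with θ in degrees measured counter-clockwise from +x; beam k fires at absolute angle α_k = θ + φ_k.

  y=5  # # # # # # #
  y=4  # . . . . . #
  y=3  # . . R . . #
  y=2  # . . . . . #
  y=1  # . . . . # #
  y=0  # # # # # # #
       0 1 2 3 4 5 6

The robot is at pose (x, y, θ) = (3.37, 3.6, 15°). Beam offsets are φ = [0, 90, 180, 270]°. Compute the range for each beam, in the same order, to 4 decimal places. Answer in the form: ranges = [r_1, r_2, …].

ranges = [2.7228, 1.4494, 2.4536, 2.6917]

beam 1: φ=0°, α=15°
  cosα=0.9659 sinα=0.2588 | (3,3) | tMaxX 0.6522 tMaxY 1.5455 | tΔX 1.0353 tΔY 3.8637
    t=0.6522 [x] (4,3)
    t=1.5455 [y] (4,4)
    t=1.6875 [x] (5,4)
    t=2.7228 [x] (6,4) — stop
  → r_1 = 2.7228
beam 2: φ=90°, α=105°
  cosα=-0.2588 sinα=0.9659 | (3,3) | tMaxX 1.4296 tMaxY 0.4141 | tΔX 3.8637 tΔY 1.0353
    t=0.4141 [y] (3,4)
    t=1.4296 [x] (2,4)
    t=1.4494 [y] (2,5) — stop
  → r_2 = 1.4494
beam 3: φ=180°, α=195°
  cosα=-0.9659 sinα=-0.2588 | (3,3) | tMaxX 0.3831 tMaxY 2.3182 | tΔX 1.0353 tΔY 3.8637
    t=0.3831 [x] (2,3)
    t=1.4183 [x] (1,3)
    t=2.3182 [y] (1,2)
    t=2.4536 [x] (0,2) — stop
  → r_3 = 2.4536
beam 4: φ=270°, α=285°
  cosα=0.2588 sinα=-0.9659 | (3,3) | tMaxX 2.4341 tMaxY 0.6212 | tΔX 3.8637 tΔY 1.0353
    t=0.6212 [y] (3,2)
    t=1.6564 [y] (3,1)
    t=2.4341 [x] (4,1)
    t=2.6917 [y] (4,0) — stop
  → r_4 = 2.6917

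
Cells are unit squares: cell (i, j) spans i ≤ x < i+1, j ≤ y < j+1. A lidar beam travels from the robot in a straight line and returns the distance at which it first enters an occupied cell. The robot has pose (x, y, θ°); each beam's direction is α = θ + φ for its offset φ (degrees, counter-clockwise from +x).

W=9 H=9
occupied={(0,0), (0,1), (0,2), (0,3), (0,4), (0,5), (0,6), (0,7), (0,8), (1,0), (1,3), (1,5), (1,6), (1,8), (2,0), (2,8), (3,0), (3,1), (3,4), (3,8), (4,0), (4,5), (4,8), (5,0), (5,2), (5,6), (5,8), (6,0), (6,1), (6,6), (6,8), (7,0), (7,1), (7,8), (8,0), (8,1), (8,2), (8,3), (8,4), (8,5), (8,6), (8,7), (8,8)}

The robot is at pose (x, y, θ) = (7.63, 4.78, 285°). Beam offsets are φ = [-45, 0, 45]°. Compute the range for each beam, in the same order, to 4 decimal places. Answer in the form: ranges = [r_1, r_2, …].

beam 1: φ=-45°, α=240°
  cosα=-0.5000 sinα=-0.8660 | (7,4) | tMaxX 1.2600 tMaxY 0.9007 | tΔX 2.0000 tΔY 1.1547
    t=0.9007 [y] (7,3)
    t=1.2600 [x] (6,3)
    t=2.0554 [y] (6,2)
    t=3.2101 [y] (6,1) — stop
  → r_1 = 3.2101
beam 2: φ=0°, α=285°
  cosα=0.2588 sinα=-0.9659 | (7,4) | tMaxX 1.4296 tMaxY 0.8075 | tΔX 3.8637 tΔY 1.0353
    t=0.8075 [y] (7,3)
    t=1.4296 [x] (8,3) — stop
  → r_2 = 1.4296
beam 3: φ=45°, α=330°
  cosα=0.8660 sinα=-0.5000 | (7,4) | tMaxX 0.4272 tMaxY 1.5600 | tΔX 1.1547 tΔY 2.0000
    t=0.4272 [x] (8,4) — stop
  → r_3 = 0.4272

ranges = [3.2101, 1.4296, 0.4272]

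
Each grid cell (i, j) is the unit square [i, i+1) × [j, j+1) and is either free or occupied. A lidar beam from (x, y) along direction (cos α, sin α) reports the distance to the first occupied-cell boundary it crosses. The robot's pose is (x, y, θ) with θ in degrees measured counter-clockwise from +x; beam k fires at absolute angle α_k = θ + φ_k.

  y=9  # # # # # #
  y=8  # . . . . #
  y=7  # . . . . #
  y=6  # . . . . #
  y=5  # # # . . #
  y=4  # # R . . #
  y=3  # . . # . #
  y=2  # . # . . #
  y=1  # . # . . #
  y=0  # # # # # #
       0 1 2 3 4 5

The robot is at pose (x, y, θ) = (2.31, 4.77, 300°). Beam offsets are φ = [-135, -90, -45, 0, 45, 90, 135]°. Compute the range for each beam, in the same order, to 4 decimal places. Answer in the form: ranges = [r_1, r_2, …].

beam 1: φ=-135°, α=165°
  dir = (cos 165°, sin 165°) = (-0.9659, 0.2588); from cell (2,4)
  next x-line at t=0.3209, next y-line at t=0.8887; Δt_x=1.0353, Δt_y=3.8637
    x: enter (1,4) at t=0.3209 ← occupied
  → r_1 = 0.3209
beam 2: φ=-90°, α=210°
  dir = (cos 210°, sin 210°) = (-0.8660, -0.5000); from cell (2,4)
  next x-line at t=0.3580, next y-line at t=1.5400; Δt_x=1.1547, Δt_y=2.0000
    x: enter (1,4) at t=0.3580 ← occupied
  → r_2 = 0.3580
beam 3: φ=-45°, α=255°
  dir = (cos 255°, sin 255°) = (-0.2588, -0.9659); from cell (2,4)
  next x-line at t=1.1977, next y-line at t=0.7972; Δt_x=3.8637, Δt_y=1.0353
    y: enter (2,3) at t=0.7972
    x: enter (1,3) at t=1.1977
    y: enter (1,2) at t=1.8324
    y: enter (1,1) at t=2.8677
    y: enter (1,0) at t=3.9030 ← occupied
  → r_3 = 3.9030
beam 4: φ=0°, α=300°
  dir = (cos 300°, sin 300°) = (0.5000, -0.8660); from cell (2,4)
  next x-line at t=1.3800, next y-line at t=0.8891; Δt_x=2.0000, Δt_y=1.1547
    y: enter (2,3) at t=0.8891
    x: enter (3,3) at t=1.3800 ← occupied
  → r_4 = 1.3800
beam 5: φ=45°, α=345°
  dir = (cos 345°, sin 345°) = (0.9659, -0.2588); from cell (2,4)
  next x-line at t=0.7143, next y-line at t=2.9751; Δt_x=1.0353, Δt_y=3.8637
    x: enter (3,4) at t=0.7143
    x: enter (4,4) at t=1.7496
    x: enter (5,4) at t=2.7849 ← occupied
  → r_5 = 2.7849
beam 6: φ=90°, α=30°
  dir = (cos 30°, sin 30°) = (0.8660, 0.5000); from cell (2,4)
  next x-line at t=0.7967, next y-line at t=0.4600; Δt_x=1.1547, Δt_y=2.0000
    y: enter (2,5) at t=0.4600 ← occupied
  → r_6 = 0.4600
beam 7: φ=135°, α=75°
  dir = (cos 75°, sin 75°) = (0.2588, 0.9659); from cell (2,4)
  next x-line at t=2.6660, next y-line at t=0.2381; Δt_x=3.8637, Δt_y=1.0353
    y: enter (2,5) at t=0.2381 ← occupied
  → r_7 = 0.2381

ranges = [0.3209, 0.3580, 3.9030, 1.3800, 2.7849, 0.4600, 0.2381]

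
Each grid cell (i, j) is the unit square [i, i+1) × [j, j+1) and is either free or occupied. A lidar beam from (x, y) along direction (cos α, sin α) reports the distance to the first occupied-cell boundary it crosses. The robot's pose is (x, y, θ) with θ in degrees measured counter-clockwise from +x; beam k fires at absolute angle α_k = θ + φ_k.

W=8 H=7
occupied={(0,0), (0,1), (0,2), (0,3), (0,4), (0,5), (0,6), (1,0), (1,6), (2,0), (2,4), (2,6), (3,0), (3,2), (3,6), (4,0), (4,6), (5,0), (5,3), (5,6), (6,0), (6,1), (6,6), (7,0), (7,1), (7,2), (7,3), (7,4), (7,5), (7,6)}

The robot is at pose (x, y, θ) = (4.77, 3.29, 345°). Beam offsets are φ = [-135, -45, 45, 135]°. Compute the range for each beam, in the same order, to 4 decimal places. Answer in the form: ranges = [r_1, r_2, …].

ranges = [0.8891, 2.4600, 0.2656, 3.1292]

beam 1: φ=-135°, α=210°
  d=(-0.8660,-0.5000)  start (4,3)  tX=0.8891 tY=0.5800  stride 1/|dx|=1.1547 1/|dy|=2.0000
    cross y-line → (4,2), t=0.5800
    cross x-line → (3,2), t=0.8891 (wall)
  → r_1 = 0.8891
beam 2: φ=-45°, α=300°
  d=(0.5000,-0.8660)  start (4,3)  tX=0.4600 tY=0.3349  stride 1/|dx|=2.0000 1/|dy|=1.1547
    cross y-line → (4,2), t=0.3349
    cross x-line → (5,2), t=0.4600
    cross y-line → (5,1), t=1.4896
    cross x-line → (6,1), t=2.4600 (wall)
  → r_2 = 2.4600
beam 3: φ=45°, α=30°
  d=(0.8660,0.5000)  start (4,3)  tX=0.2656 tY=1.4200  stride 1/|dx|=1.1547 1/|dy|=2.0000
    cross x-line → (5,3), t=0.2656 (wall)
  → r_3 = 0.2656
beam 4: φ=135°, α=120°
  d=(-0.5000,0.8660)  start (4,3)  tX=1.5400 tY=0.8198  stride 1/|dx|=2.0000 1/|dy|=1.1547
    cross y-line → (4,4), t=0.8198
    cross x-line → (3,4), t=1.5400
    cross y-line → (3,5), t=1.9745
    cross y-line → (3,6), t=3.1292 (wall)
  → r_4 = 3.1292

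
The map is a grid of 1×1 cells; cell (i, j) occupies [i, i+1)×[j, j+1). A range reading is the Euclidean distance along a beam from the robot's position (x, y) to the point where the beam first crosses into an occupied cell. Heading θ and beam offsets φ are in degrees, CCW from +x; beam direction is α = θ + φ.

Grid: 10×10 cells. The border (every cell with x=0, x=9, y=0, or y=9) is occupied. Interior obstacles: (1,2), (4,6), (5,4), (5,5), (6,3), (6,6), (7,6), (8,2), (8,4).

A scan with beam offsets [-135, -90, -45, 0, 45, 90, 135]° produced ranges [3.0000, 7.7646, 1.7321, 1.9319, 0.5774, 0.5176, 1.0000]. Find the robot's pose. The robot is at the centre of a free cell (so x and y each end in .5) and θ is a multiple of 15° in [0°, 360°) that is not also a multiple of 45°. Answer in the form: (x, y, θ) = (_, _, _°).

Candidates: 55 free-cell centres × 16 headings = 880 poses. Raycast each; keep the one whose scan matches to 4 dp.
  (8.5, 5.5, 165°): beam 1 = 0.5774 ≠ 3.0000 ✗
  (4.5, 3.5, 345°): beam 1 = 2.8868 ≠ 3.0000 ✗
  (5.5, 7.5, 120°): beam 1 = 1.9319 ≠ 3.0000 ✗
  (2.5, 7.5, 195°): beam 1 = 1.7321 ≠ 3.0000 ✗
  …
  (3.5, 1.5, 195°): r_1=3.0000, r_2=7.7646, r_3=1.7321, r_4=1.9319, r_5=0.5774, r_6=0.5176, r_7=1.0000 — all match ✓
Only this pose fits every beam.

(x, y, θ) = (3.5, 1.5, 195°)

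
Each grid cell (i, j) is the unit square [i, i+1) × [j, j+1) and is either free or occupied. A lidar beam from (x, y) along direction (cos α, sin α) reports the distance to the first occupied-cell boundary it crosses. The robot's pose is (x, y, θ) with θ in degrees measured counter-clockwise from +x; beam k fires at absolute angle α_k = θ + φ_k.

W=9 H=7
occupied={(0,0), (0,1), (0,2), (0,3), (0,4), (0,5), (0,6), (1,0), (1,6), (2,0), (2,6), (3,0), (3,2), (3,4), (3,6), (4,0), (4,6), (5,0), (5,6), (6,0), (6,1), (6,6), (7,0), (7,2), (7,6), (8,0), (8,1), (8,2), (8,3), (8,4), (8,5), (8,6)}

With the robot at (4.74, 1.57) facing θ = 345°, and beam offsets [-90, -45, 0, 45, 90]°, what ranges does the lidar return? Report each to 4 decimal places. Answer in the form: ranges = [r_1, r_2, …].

ranges = [0.5901, 0.6582, 1.3044, 2.6096, 4.5863]

beam 1: φ=-90°, α=255°
  cosα=-0.2588 sinα=-0.9659 | (4,1) | tMaxX 2.8591 tMaxY 0.5901 | tΔX 3.8637 tΔY 1.0353
    t=0.5901 [y] (4,0) — stop
  → r_1 = 0.5901
beam 2: φ=-45°, α=300°
  cosα=0.5000 sinα=-0.8660 | (4,1) | tMaxX 0.5200 tMaxY 0.6582 | tΔX 2.0000 tΔY 1.1547
    t=0.5200 [x] (5,1)
    t=0.6582 [y] (5,0) — stop
  → r_2 = 0.6582
beam 3: φ=0°, α=345°
  cosα=0.9659 sinα=-0.2588 | (4,1) | tMaxX 0.2692 tMaxY 2.2023 | tΔX 1.0353 tΔY 3.8637
    t=0.2692 [x] (5,1)
    t=1.3044 [x] (6,1) — stop
  → r_3 = 1.3044
beam 4: φ=45°, α=30°
  cosα=0.8660 sinα=0.5000 | (4,1) | tMaxX 0.3002 tMaxY 0.8600 | tΔX 1.1547 tΔY 2.0000
    t=0.3002 [x] (5,1)
    t=0.8600 [y] (5,2)
    t=1.4549 [x] (6,2)
    t=2.6096 [x] (7,2) — stop
  → r_4 = 2.6096
beam 5: φ=90°, α=75°
  cosα=0.2588 sinα=0.9659 | (4,1) | tMaxX 1.0046 tMaxY 0.4452 | tΔX 3.8637 tΔY 1.0353
    t=0.4452 [y] (4,2)
    t=1.0046 [x] (5,2)
    t=1.4804 [y] (5,3)
    t=2.5157 [y] (5,4)
    t=3.5510 [y] (5,5)
    t=4.5863 [y] (5,6) — stop
  → r_5 = 4.5863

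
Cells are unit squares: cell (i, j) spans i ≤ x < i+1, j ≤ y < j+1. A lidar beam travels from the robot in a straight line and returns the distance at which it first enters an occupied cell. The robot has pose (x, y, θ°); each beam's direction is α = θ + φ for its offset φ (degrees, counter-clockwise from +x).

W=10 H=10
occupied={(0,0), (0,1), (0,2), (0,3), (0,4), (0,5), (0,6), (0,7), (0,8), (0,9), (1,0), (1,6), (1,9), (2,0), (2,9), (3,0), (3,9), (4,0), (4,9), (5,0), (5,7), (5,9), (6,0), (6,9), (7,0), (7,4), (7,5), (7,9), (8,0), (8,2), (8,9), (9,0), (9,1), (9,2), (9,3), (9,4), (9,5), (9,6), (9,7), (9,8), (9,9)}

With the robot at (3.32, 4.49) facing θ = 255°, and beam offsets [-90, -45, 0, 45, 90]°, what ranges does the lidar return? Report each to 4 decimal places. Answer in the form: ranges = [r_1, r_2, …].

beam 1: φ=-90°, α=165°
  dir = (cos 165°, sin 165°) = (-0.9659, 0.2588); from cell (3,4)
  next x-line at t=0.3313, next y-line at t=1.9705; Δt_x=1.0353, Δt_y=3.8637
    x: enter (2,4) at t=0.3313
    x: enter (1,4) at t=1.3666
    y: enter (1,5) at t=1.9705
    x: enter (0,5) at t=2.4018 ← occupied
  → r_1 = 2.4018
beam 2: φ=-45°, α=210°
  dir = (cos 210°, sin 210°) = (-0.8660, -0.5000); from cell (3,4)
  next x-line at t=0.3695, next y-line at t=0.9800; Δt_x=1.1547, Δt_y=2.0000
    x: enter (2,4) at t=0.3695
    y: enter (2,3) at t=0.9800
    x: enter (1,3) at t=1.5242
    x: enter (0,3) at t=2.6789 ← occupied
  → r_2 = 2.6789
beam 3: φ=0°, α=255°
  dir = (cos 255°, sin 255°) = (-0.2588, -0.9659); from cell (3,4)
  next x-line at t=1.2364, next y-line at t=0.5073; Δt_x=3.8637, Δt_y=1.0353
    y: enter (3,3) at t=0.5073
    x: enter (2,3) at t=1.2364
    y: enter (2,2) at t=1.5426
    y: enter (2,1) at t=2.5778
    y: enter (2,0) at t=3.6131 ← occupied
  → r_3 = 3.6131
beam 4: φ=45°, α=300°
  dir = (cos 300°, sin 300°) = (0.5000, -0.8660); from cell (3,4)
  next x-line at t=1.3600, next y-line at t=0.5658; Δt_x=2.0000, Δt_y=1.1547
    y: enter (3,3) at t=0.5658
    x: enter (4,3) at t=1.3600
    y: enter (4,2) at t=1.7205
    y: enter (4,1) at t=2.8752
    x: enter (5,1) at t=3.3600
    y: enter (5,0) at t=4.0299 ← occupied
  → r_4 = 4.0299
beam 5: φ=90°, α=345°
  dir = (cos 345°, sin 345°) = (0.9659, -0.2588); from cell (3,4)
  next x-line at t=0.7040, next y-line at t=1.8932; Δt_x=1.0353, Δt_y=3.8637
    x: enter (4,4) at t=0.7040
    x: enter (5,4) at t=1.7393
    y: enter (5,3) at t=1.8932
    x: enter (6,3) at t=2.7745
    x: enter (7,3) at t=3.8098
    x: enter (8,3) at t=4.8451
    y: enter (8,2) at t=5.7569 ← occupied
  → r_5 = 5.7569

ranges = [2.4018, 2.6789, 3.6131, 4.0299, 5.7569]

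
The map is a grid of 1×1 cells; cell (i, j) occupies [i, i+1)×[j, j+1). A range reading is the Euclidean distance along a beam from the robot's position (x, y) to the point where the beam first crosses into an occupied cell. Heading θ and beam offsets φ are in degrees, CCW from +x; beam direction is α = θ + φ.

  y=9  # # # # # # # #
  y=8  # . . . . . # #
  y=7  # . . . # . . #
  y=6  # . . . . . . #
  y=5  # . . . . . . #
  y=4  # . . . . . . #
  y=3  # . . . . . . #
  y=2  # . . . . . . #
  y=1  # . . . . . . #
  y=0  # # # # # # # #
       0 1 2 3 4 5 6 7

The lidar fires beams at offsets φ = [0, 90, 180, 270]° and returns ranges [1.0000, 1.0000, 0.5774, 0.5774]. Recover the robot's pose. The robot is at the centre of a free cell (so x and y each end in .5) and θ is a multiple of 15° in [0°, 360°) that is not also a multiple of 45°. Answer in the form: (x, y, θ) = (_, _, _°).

(x, y, θ) = (5.5, 8.5, 150°)

Enumerate (i+0.5, j+0.5, θ) over the 46 free cells and 16 admissible headings. For each, cast all 4 beams and compare to the given ranges.
  (4.5, 5.5, 210°): beam 1 = 4.0415 ≠ 1.0000 ✗
  (3.5, 4.5, 120°): beam 1 = 5.0000 ≠ 1.0000 ✗
  (4.5, 6.5, 75°): beam 1 = 0.5176 ≠ 1.0000 ✗
  (6.5, 6.5, 255°): beam 1 = 5.6940 ≠ 1.0000 ✗
  …
  (5.5, 8.5, 150°): r_1=1.0000, r_2=1.0000, r_3=0.5774, r_4=0.5774 — all match ✓
No second candidate reproduces the full scan.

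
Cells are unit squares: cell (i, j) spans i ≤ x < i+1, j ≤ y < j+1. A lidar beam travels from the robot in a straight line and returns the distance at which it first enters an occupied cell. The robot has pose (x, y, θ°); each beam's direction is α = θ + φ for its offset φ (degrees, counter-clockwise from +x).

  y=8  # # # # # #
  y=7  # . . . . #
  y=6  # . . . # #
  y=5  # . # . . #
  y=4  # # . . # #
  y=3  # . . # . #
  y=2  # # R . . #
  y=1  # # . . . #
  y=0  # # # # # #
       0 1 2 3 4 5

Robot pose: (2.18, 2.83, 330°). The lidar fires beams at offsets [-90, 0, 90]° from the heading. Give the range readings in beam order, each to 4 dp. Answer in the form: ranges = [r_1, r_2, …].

beam 1: φ=-90°, α=240°
  cosα=-0.5000 sinα=-0.8660 | (2,2) | tMaxX 0.3600 tMaxY 0.9584 | tΔX 2.0000 tΔY 1.1547
    t=0.3600 [x] (1,2) — stop
  → r_1 = 0.3600
beam 2: φ=0°, α=330°
  cosα=0.8660 sinα=-0.5000 | (2,2) | tMaxX 0.9469 tMaxY 1.6600 | tΔX 1.1547 tΔY 2.0000
    t=0.9469 [x] (3,2)
    t=1.6600 [y] (3,1)
    t=2.1016 [x] (4,1)
    t=3.2563 [x] (5,1) — stop
  → r_2 = 3.2563
beam 3: φ=90°, α=60°
  cosα=0.5000 sinα=0.8660 | (2,2) | tMaxX 1.6400 tMaxY 0.1963 | tΔX 2.0000 tΔY 1.1547
    t=0.1963 [y] (2,3)
    t=1.3510 [y] (2,4)
    t=1.6400 [x] (3,4)
    t=2.5057 [y] (3,5)
    t=3.6400 [x] (4,5)
    t=3.6604 [y] (4,6) — stop
  → r_3 = 3.6604

ranges = [0.3600, 3.2563, 3.6604]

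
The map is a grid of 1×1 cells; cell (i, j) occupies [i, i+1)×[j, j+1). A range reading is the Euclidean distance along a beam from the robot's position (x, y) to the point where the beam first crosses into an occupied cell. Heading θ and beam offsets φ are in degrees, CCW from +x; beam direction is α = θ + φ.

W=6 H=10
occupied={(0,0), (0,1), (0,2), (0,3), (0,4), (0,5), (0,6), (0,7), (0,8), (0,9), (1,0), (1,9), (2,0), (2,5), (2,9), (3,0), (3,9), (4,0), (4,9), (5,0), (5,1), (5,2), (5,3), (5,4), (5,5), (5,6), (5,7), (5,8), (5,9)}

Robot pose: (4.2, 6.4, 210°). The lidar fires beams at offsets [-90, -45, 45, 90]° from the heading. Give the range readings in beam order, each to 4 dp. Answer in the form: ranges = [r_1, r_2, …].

beam 1: φ=-90°, α=120°
  dir = (cos 120°, sin 120°) = (-0.5000, 0.8660); from cell (4,6)
  next x-line at t=0.4000, next y-line at t=0.6928; Δt_x=2.0000, Δt_y=1.1547
    x: enter (3,6) at t=0.4000
    y: enter (3,7) at t=0.6928
    y: enter (3,8) at t=1.8475
    x: enter (2,8) at t=2.4000
    y: enter (2,9) at t=3.0022 ← occupied
  → r_1 = 3.0022
beam 2: φ=-45°, α=165°
  dir = (cos 165°, sin 165°) = (-0.9659, 0.2588); from cell (4,6)
  next x-line at t=0.2071, next y-line at t=2.3182; Δt_x=1.0353, Δt_y=3.8637
    x: enter (3,6) at t=0.2071
    x: enter (2,6) at t=1.2423
    x: enter (1,6) at t=2.2776
    y: enter (1,7) at t=2.3182
    x: enter (0,7) at t=3.3129 ← occupied
  → r_2 = 3.3129
beam 3: φ=45°, α=255°
  dir = (cos 255°, sin 255°) = (-0.2588, -0.9659); from cell (4,6)
  next x-line at t=0.7727, next y-line at t=0.4141; Δt_x=3.8637, Δt_y=1.0353
    y: enter (4,5) at t=0.4141
    x: enter (3,5) at t=0.7727
    y: enter (3,4) at t=1.4494
    y: enter (3,3) at t=2.4847
    y: enter (3,2) at t=3.5199
    y: enter (3,1) at t=4.5552
    x: enter (2,1) at t=4.6364
    y: enter (2,0) at t=5.5905 ← occupied
  → r_3 = 5.5905
beam 4: φ=90°, α=300°
  dir = (cos 300°, sin 300°) = (0.5000, -0.8660); from cell (4,6)
  next x-line at t=1.6000, next y-line at t=0.4619; Δt_x=2.0000, Δt_y=1.1547
    y: enter (4,5) at t=0.4619
    x: enter (5,5) at t=1.6000 ← occupied
  → r_4 = 1.6000

ranges = [3.0022, 3.3129, 5.5905, 1.6000]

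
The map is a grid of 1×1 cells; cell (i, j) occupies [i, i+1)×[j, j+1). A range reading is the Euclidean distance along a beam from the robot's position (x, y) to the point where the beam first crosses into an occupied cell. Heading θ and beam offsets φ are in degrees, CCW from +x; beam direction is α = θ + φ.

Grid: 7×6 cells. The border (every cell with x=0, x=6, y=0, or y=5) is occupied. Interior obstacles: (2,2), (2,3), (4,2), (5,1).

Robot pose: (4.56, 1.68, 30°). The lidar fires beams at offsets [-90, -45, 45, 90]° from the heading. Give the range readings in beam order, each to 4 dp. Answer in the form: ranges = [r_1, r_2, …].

beam 1: φ=-90°, α=300°
  direction (0.5000, -0.8660); cell (4,1); t to first gridline: x 0.8800, y 0.7852 (then +2.0000 / +1.1547)
    (4,0) via y @ 0.7852  # hit
  → r_1 = 0.7852
beam 2: φ=-45°, α=345°
  direction (0.9659, -0.2588); cell (4,1); t to first gridline: x 0.4555, y 2.6273 (then +1.0353 / +3.8637)
    (5,1) via x @ 0.4555  # hit
  → r_2 = 0.4555
beam 3: φ=45°, α=75°
  direction (0.2588, 0.9659); cell (4,1); t to first gridline: x 1.7000, y 0.3313 (then +3.8637 / +1.0353)
    (4,2) via y @ 0.3313  # hit
  → r_3 = 0.3313
beam 4: φ=90°, α=120°
  direction (-0.5000, 0.8660); cell (4,1); t to first gridline: x 1.1200, y 0.3695 (then +2.0000 / +1.1547)
    (4,2) via y @ 0.3695  # hit
  → r_4 = 0.3695

ranges = [0.7852, 0.4555, 0.3313, 0.3695]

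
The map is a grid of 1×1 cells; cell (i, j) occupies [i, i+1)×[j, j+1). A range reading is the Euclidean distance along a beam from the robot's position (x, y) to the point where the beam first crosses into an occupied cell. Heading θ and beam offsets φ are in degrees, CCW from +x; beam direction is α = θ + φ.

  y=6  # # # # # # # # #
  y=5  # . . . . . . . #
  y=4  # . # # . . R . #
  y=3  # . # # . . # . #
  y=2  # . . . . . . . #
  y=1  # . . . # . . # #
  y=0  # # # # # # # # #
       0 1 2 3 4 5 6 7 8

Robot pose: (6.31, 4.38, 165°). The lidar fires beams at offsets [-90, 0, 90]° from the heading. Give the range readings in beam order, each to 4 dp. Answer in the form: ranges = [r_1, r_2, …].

beam 1: φ=-90°, α=75°
  cosα=0.2588 sinα=0.9659 | (6,4) | tMaxX 2.6660 tMaxY 0.6419 | tΔX 3.8637 tΔY 1.0353
    t=0.6419 [y] (6,5)
    t=1.6771 [y] (6,6) — stop
  → r_1 = 1.6771
beam 2: φ=0°, α=165°
  cosα=-0.9659 sinα=0.2588 | (6,4) | tMaxX 0.3209 tMaxY 2.3955 | tΔX 1.0353 tΔY 3.8637
    t=0.3209 [x] (5,4)
    t=1.3562 [x] (4,4)
    t=2.3915 [x] (3,4) — stop
  → r_2 = 2.3915
beam 3: φ=90°, α=255°
  cosα=-0.2588 sinα=-0.9659 | (6,4) | tMaxX 1.1977 tMaxY 0.3934 | tΔX 3.8637 tΔY 1.0353
    t=0.3934 [y] (6,3) — stop
  → r_3 = 0.3934

ranges = [1.6771, 2.3915, 0.3934]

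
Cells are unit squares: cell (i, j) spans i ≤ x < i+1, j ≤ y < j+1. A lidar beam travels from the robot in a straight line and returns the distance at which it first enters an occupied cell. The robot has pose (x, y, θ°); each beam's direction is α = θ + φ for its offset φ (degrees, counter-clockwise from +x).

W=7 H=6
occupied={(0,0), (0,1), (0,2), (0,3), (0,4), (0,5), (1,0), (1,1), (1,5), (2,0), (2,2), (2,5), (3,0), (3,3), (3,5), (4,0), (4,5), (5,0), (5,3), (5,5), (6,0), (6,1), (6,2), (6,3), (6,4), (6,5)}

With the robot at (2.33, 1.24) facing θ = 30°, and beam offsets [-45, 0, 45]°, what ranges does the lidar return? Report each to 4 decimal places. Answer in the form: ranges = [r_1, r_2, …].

beam 1: φ=-45°, α=345°
  cosα=0.9659 sinα=-0.2588 | (2,1) | tMaxX 0.6936 tMaxY 0.9273 | tΔX 1.0353 tΔY 3.8637
    t=0.6936 [x] (3,1)
    t=0.9273 [y] (3,0) — stop
  → r_1 = 0.9273
beam 2: φ=0°, α=30°
  cosα=0.8660 sinα=0.5000 | (2,1) | tMaxX 0.7736 tMaxY 1.5200 | tΔX 1.1547 tΔY 2.0000
    t=0.7736 [x] (3,1)
    t=1.5200 [y] (3,2)
    t=1.9283 [x] (4,2)
    t=3.0831 [x] (5,2)
    t=3.5200 [y] (5,3) — stop
  → r_2 = 3.5200
beam 3: φ=45°, α=75°
  cosα=0.2588 sinα=0.9659 | (2,1) | tMaxX 2.5887 tMaxY 0.7868 | tΔX 3.8637 tΔY 1.0353
    t=0.7868 [y] (2,2) — stop
  → r_3 = 0.7868

ranges = [0.9273, 3.5200, 0.7868]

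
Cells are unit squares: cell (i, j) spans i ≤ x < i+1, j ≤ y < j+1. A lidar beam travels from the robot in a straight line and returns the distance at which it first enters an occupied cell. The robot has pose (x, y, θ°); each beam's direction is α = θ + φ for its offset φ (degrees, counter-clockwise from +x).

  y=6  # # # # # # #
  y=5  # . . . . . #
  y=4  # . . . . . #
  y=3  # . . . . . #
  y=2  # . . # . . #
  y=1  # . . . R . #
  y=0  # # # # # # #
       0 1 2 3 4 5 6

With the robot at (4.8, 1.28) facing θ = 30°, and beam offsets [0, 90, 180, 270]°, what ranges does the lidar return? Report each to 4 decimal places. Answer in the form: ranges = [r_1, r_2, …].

ranges = [1.3856, 1.6000, 0.5600, 0.3233]

beam 1: φ=0°, α=30°
  dir = (cos 30°, sin 30°) = (0.8660, 0.5000); from cell (4,1)
  next x-line at t=0.2309, next y-line at t=1.4400; Δt_x=1.1547, Δt_y=2.0000
    x: enter (5,1) at t=0.2309
    x: enter (6,1) at t=1.3856 ← occupied
  → r_1 = 1.3856
beam 2: φ=90°, α=120°
  dir = (cos 120°, sin 120°) = (-0.5000, 0.8660); from cell (4,1)
  next x-line at t=1.6000, next y-line at t=0.8314; Δt_x=2.0000, Δt_y=1.1547
    y: enter (4,2) at t=0.8314
    x: enter (3,2) at t=1.6000 ← occupied
  → r_2 = 1.6000
beam 3: φ=180°, α=210°
  dir = (cos 210°, sin 210°) = (-0.8660, -0.5000); from cell (4,1)
  next x-line at t=0.9238, next y-line at t=0.5600; Δt_x=1.1547, Δt_y=2.0000
    y: enter (4,0) at t=0.5600 ← occupied
  → r_3 = 0.5600
beam 4: φ=270°, α=300°
  dir = (cos 300°, sin 300°) = (0.5000, -0.8660); from cell (4,1)
  next x-line at t=0.4000, next y-line at t=0.3233; Δt_x=2.0000, Δt_y=1.1547
    y: enter (4,0) at t=0.3233 ← occupied
  → r_4 = 0.3233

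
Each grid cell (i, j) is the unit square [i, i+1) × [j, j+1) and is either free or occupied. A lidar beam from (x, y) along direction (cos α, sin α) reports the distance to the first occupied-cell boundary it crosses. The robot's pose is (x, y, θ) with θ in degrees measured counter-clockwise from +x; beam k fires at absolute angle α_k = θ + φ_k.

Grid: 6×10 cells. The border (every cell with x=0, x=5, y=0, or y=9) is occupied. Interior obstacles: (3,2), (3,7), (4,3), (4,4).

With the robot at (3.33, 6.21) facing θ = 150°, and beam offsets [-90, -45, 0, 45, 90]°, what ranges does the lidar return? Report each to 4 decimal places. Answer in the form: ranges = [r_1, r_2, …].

beam 1: φ=-90°, α=60°
  dir = (cos 60°, sin 60°) = (0.5000, 0.8660); from cell (3,6)
  next x-line at t=1.3400, next y-line at t=0.9122; Δt_x=2.0000, Δt_y=1.1547
    y: enter (3,7) at t=0.9122 ← occupied
  → r_1 = 0.9122
beam 2: φ=-45°, α=105°
  dir = (cos 105°, sin 105°) = (-0.2588, 0.9659); from cell (3,6)
  next x-line at t=1.2750, next y-line at t=0.8179; Δt_x=3.8637, Δt_y=1.0353
    y: enter (3,7) at t=0.8179 ← occupied
  → r_2 = 0.8179
beam 3: φ=0°, α=150°
  dir = (cos 150°, sin 150°) = (-0.8660, 0.5000); from cell (3,6)
  next x-line at t=0.3811, next y-line at t=1.5800; Δt_x=1.1547, Δt_y=2.0000
    x: enter (2,6) at t=0.3811
    x: enter (1,6) at t=1.5358
    y: enter (1,7) at t=1.5800
    x: enter (0,7) at t=2.6905 ← occupied
  → r_3 = 2.6905
beam 4: φ=45°, α=195°
  dir = (cos 195°, sin 195°) = (-0.9659, -0.2588); from cell (3,6)
  next x-line at t=0.3416, next y-line at t=0.8114; Δt_x=1.0353, Δt_y=3.8637
    x: enter (2,6) at t=0.3416
    y: enter (2,5) at t=0.8114
    x: enter (1,5) at t=1.3769
    x: enter (0,5) at t=2.4122 ← occupied
  → r_4 = 2.4122
beam 5: φ=90°, α=240°
  dir = (cos 240°, sin 240°) = (-0.5000, -0.8660); from cell (3,6)
  next x-line at t=0.6600, next y-line at t=0.2425; Δt_x=2.0000, Δt_y=1.1547
    y: enter (3,5) at t=0.2425
    x: enter (2,5) at t=0.6600
    y: enter (2,4) at t=1.3972
    y: enter (2,3) at t=2.5519
    x: enter (1,3) at t=2.6600
    y: enter (1,2) at t=3.7066
    x: enter (0,2) at t=4.6600 ← occupied
  → r_5 = 4.6600

ranges = [0.9122, 0.8179, 2.6905, 2.4122, 4.6600]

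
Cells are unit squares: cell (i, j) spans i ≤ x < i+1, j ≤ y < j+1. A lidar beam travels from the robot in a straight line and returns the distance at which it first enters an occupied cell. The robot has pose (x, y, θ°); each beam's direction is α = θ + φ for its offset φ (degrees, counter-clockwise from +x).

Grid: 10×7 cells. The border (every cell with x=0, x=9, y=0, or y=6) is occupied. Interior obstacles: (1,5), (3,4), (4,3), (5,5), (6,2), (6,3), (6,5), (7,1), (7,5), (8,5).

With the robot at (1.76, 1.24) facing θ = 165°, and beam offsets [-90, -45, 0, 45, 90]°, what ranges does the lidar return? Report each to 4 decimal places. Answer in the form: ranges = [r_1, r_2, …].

beam 1: φ=-90°, α=75°
  d=(0.2588,0.9659)  start (1,1)  tX=0.9273 tY=0.7868  stride 1/|dx|=3.8637 1/|dy|=1.0353
    cross y-line → (1,2), t=0.7868
    cross x-line → (2,2), t=0.9273
    cross y-line → (2,3), t=1.8221
    cross y-line → (2,4), t=2.8574
    cross y-line → (2,5), t=3.8926
    cross x-line → (3,5), t=4.7910
    cross y-line → (3,6), t=4.9279 (wall)
  → r_1 = 4.9279
beam 2: φ=-45°, α=120°
  d=(-0.5000,0.8660)  start (1,1)  tX=1.5200 tY=0.8776  stride 1/|dx|=2.0000 1/|dy|=1.1547
    cross y-line → (1,2), t=0.8776
    cross x-line → (0,2), t=1.5200 (wall)
  → r_2 = 1.5200
beam 3: φ=0°, α=165°
  d=(-0.9659,0.2588)  start (1,1)  tX=0.7868 tY=2.9364  stride 1/|dx|=1.0353 1/|dy|=3.8637
    cross x-line → (0,1), t=0.7868 (wall)
  → r_3 = 0.7868
beam 4: φ=45°, α=210°
  d=(-0.8660,-0.5000)  start (1,1)  tX=0.8776 tY=0.4800  stride 1/|dx|=1.1547 1/|dy|=2.0000
    cross y-line → (1,0), t=0.4800 (wall)
  → r_4 = 0.4800
beam 5: φ=90°, α=255°
  d=(-0.2588,-0.9659)  start (1,1)  tX=2.9364 tY=0.2485  stride 1/|dx|=3.8637 1/|dy|=1.0353
    cross y-line → (1,0), t=0.2485 (wall)
  → r_5 = 0.2485

ranges = [4.9279, 1.5200, 0.7868, 0.4800, 0.2485]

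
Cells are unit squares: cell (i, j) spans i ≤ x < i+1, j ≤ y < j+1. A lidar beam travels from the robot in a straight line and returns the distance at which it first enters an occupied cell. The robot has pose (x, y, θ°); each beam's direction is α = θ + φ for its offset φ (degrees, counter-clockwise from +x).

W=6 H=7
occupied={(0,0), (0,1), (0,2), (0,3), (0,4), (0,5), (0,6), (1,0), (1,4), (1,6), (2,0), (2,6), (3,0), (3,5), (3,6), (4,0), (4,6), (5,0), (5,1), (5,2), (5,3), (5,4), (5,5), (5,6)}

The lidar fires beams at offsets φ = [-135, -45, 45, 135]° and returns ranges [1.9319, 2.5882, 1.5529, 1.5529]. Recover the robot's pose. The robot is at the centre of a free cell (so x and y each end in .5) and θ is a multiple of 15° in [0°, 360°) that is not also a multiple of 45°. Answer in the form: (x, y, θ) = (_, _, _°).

Candidates: 18 free-cell centres × 16 headings = 288 poses. Raycast each; keep the one whose scan matches to 4 dp.
  (3.5, 2.5, 150°): beam 1 = 1.5529 ≠ 1.9319 ✗
  (2.5, 5.5, 120°): beam 1 = 0.5176 ≠ 1.9319 ✗
  (3.5, 3.5, 210°): beam 1 = 1.5529 ≠ 1.9319 ✗
  …
  (3.5, 3.5, 300°): r_1=1.9319, r_2=2.5882, r_3=1.5529, r_4=1.5529 — all match ✓
Unique over the lattice → pose = (3.5, 3.5, 300°).

(x, y, θ) = (3.5, 3.5, 300°)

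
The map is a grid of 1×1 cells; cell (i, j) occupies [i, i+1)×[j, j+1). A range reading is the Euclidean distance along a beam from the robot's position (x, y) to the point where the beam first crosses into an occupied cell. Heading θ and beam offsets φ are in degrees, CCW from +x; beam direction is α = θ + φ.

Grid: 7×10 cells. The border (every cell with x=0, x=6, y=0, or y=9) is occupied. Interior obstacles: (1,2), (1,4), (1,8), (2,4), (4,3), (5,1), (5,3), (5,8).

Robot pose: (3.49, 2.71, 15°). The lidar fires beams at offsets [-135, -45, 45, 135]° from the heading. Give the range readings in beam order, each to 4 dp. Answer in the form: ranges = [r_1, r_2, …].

ranges = [1.9745, 1.7436, 1.0200, 2.5800]

beam 1: φ=-135°, α=240°
  cosα=-0.5000 sinα=-0.8660 | (3,2) | tMaxX 0.9800 tMaxY 0.8198 | tΔX 2.0000 tΔY 1.1547
    t=0.8198 [y] (3,1)
    t=0.9800 [x] (2,1)
    t=1.9745 [y] (2,0) — stop
  → r_1 = 1.9745
beam 2: φ=-45°, α=330°
  cosα=0.8660 sinα=-0.5000 | (3,2) | tMaxX 0.5889 tMaxY 1.4200 | tΔX 1.1547 tΔY 2.0000
    t=0.5889 [x] (4,2)
    t=1.4200 [y] (4,1)
    t=1.7436 [x] (5,1) — stop
  → r_2 = 1.7436
beam 3: φ=45°, α=60°
  cosα=0.5000 sinα=0.8660 | (3,2) | tMaxX 1.0200 tMaxY 0.3349 | tΔX 2.0000 tΔY 1.1547
    t=0.3349 [y] (3,3)
    t=1.0200 [x] (4,3) — stop
  → r_3 = 1.0200
beam 4: φ=135°, α=150°
  cosα=-0.8660 sinα=0.5000 | (3,2) | tMaxX 0.5658 tMaxY 0.5800 | tΔX 1.1547 tΔY 2.0000
    t=0.5658 [x] (2,2)
    t=0.5800 [y] (2,3)
    t=1.7205 [x] (1,3)
    t=2.5800 [y] (1,4) — stop
  → r_4 = 2.5800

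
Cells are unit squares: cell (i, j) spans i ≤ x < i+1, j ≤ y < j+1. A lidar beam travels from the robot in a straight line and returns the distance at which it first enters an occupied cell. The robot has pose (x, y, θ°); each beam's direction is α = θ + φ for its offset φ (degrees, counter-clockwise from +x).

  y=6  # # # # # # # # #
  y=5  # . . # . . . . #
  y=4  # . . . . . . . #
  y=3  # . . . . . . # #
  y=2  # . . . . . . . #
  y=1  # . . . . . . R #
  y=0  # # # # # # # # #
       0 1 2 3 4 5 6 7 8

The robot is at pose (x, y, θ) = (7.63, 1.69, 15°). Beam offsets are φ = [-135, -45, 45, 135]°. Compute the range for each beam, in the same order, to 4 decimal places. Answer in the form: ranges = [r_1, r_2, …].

ranges = [0.7967, 0.4272, 0.7400, 7.6557]

beam 1: φ=-135°, α=240°
  cosα=-0.5000 sinα=-0.8660 | (7,1) | tMaxX 1.2600 tMaxY 0.7967 | tΔX 2.0000 tΔY 1.1547
    t=0.7967 [y] (7,0) — stop
  → r_1 = 0.7967
beam 2: φ=-45°, α=330°
  cosα=0.8660 sinα=-0.5000 | (7,1) | tMaxX 0.4272 tMaxY 1.3800 | tΔX 1.1547 tΔY 2.0000
    t=0.4272 [x] (8,1) — stop
  → r_2 = 0.4272
beam 3: φ=45°, α=60°
  cosα=0.5000 sinα=0.8660 | (7,1) | tMaxX 0.7400 tMaxY 0.3580 | tΔX 2.0000 tΔY 1.1547
    t=0.3580 [y] (7,2)
    t=0.7400 [x] (8,2) — stop
  → r_3 = 0.7400
beam 4: φ=135°, α=150°
  cosα=-0.8660 sinα=0.5000 | (7,1) | tMaxX 0.7275 tMaxY 0.6200 | tΔX 1.1547 tΔY 2.0000
    t=0.6200 [y] (7,2)
    t=0.7275 [x] (6,2)
    t=1.8822 [x] (5,2)
    t=2.6200 [y] (5,3)
    t=3.0369 [x] (4,3)
    t=4.1916 [x] (3,3)
    t=4.6200 [y] (3,4)
    t=5.3463 [x] (2,4)
    t=6.5010 [x] (1,4)
    t=6.6200 [y] (1,5)
    t=7.6557 [x] (0,5) — stop
  → r_4 = 7.6557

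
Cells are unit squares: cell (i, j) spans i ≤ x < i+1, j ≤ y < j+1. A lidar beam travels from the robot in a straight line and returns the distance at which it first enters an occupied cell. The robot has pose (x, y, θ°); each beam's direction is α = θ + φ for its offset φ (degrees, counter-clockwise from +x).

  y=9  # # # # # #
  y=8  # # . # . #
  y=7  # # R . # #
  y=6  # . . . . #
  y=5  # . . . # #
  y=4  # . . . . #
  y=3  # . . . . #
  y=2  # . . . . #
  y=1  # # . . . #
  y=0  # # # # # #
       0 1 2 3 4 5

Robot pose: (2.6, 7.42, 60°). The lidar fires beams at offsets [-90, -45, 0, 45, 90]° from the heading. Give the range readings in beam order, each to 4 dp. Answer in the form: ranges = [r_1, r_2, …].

beam 1: φ=-90°, α=330°
  d=(0.8660,-0.5000)  start (2,7)  tX=0.4619 tY=0.8400  stride 1/|dx|=1.1547 1/|dy|=2.0000
    cross x-line → (3,7), t=0.4619
    cross y-line → (3,6), t=0.8400
    cross x-line → (4,6), t=1.6166
    cross x-line → (5,6), t=2.7713 (wall)
  → r_1 = 2.7713
beam 2: φ=-45°, α=15°
  d=(0.9659,0.2588)  start (2,7)  tX=0.4141 tY=2.2409  stride 1/|dx|=1.0353 1/|dy|=3.8637
    cross x-line → (3,7), t=0.4141
    cross x-line → (4,7), t=1.4494 (wall)
  → r_2 = 1.4494
beam 3: φ=0°, α=60°
  d=(0.5000,0.8660)  start (2,7)  tX=0.8000 tY=0.6697  stride 1/|dx|=2.0000 1/|dy|=1.1547
    cross y-line → (2,8), t=0.6697
    cross x-line → (3,8), t=0.8000 (wall)
  → r_3 = 0.8000
beam 4: φ=45°, α=105°
  d=(-0.2588,0.9659)  start (2,7)  tX=2.3182 tY=0.6005  stride 1/|dx|=3.8637 1/|dy|=1.0353
    cross y-line → (2,8), t=0.6005
    cross y-line → (2,9), t=1.6357 (wall)
  → r_4 = 1.6357
beam 5: φ=90°, α=150°
  d=(-0.8660,0.5000)  start (2,7)  tX=0.6928 tY=1.1600  stride 1/|dx|=1.1547 1/|dy|=2.0000
    cross x-line → (1,7), t=0.6928 (wall)
  → r_5 = 0.6928

ranges = [2.7713, 1.4494, 0.8000, 1.6357, 0.6928]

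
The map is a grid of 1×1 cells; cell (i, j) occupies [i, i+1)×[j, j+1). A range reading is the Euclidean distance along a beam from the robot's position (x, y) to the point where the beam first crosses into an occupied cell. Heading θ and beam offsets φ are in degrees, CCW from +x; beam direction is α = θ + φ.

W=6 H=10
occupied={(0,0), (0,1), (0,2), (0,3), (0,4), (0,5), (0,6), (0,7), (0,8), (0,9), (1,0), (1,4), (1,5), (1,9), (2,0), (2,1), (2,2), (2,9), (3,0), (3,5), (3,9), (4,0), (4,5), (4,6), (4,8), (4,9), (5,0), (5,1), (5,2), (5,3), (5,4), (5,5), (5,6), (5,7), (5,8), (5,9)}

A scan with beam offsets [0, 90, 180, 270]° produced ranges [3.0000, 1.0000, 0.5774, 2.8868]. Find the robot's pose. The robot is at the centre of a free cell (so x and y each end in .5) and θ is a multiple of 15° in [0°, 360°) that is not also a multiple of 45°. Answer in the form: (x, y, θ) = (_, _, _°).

(x, y, θ) = (3.5, 4.5, 300°)

Candidates: 24 free-cell centres × 16 headings = 384 poses. Raycast each; keep the one whose scan matches to 4 dp.
  (2.5, 6.5, 330°): beam 1 = 1.0000 ≠ 3.0000 ✗
  (3.5, 3.5, 150°): beam 1 = 1.7321 ≠ 3.0000 ✗
  (2.5, 6.5, 75°): beam 1 = 2.5882 ≠ 3.0000 ✗
  (3.5, 7.5, 30°): beam 1 = 1.0000 ≠ 3.0000 ✗
  (1.5, 8.5, 210°): beam 1 = 0.5774 ≠ 3.0000 ✗
  …
  (3.5, 4.5, 300°): r_1=3.0000, r_2=1.0000, r_3=0.5774, r_4=2.8868 — all match ✓
Only this pose fits every beam.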